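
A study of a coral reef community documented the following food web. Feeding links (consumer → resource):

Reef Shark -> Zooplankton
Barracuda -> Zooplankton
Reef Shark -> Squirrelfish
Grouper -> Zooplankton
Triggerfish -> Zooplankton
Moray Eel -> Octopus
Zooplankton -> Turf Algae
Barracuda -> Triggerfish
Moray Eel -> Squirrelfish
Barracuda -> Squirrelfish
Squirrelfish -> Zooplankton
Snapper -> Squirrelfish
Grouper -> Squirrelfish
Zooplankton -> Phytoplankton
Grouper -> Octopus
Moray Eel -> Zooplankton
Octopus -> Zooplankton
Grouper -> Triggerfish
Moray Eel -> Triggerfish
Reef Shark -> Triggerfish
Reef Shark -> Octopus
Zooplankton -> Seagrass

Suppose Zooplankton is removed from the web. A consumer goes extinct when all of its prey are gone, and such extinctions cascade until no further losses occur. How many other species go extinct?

Remove Zooplankton.
Round 1: Squirrelfish (all prey gone), Triggerfish (all prey gone), Octopus (all prey gone) → extinct.
Round 2: Reef Shark (all prey gone), Moray Eel (all prey gone), Snapper (all prey gone), Barracuda (all prey gone), Grouper (all prey gone) → extinct.
No further losses. Total secondary extinctions: 8.

8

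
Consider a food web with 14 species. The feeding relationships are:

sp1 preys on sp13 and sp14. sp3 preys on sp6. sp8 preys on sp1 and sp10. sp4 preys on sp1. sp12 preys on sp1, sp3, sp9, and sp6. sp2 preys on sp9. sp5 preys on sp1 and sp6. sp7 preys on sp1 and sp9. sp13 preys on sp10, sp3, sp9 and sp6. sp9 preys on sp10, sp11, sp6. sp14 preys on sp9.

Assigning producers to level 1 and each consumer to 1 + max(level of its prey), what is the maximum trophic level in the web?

Producers (level 1): sp11, sp10, sp6.
sp11 → sp9 → sp13 → sp1 → sp12 gives sp12 level 5.
No species has a prey at level 5, so no species reaches level 6.

5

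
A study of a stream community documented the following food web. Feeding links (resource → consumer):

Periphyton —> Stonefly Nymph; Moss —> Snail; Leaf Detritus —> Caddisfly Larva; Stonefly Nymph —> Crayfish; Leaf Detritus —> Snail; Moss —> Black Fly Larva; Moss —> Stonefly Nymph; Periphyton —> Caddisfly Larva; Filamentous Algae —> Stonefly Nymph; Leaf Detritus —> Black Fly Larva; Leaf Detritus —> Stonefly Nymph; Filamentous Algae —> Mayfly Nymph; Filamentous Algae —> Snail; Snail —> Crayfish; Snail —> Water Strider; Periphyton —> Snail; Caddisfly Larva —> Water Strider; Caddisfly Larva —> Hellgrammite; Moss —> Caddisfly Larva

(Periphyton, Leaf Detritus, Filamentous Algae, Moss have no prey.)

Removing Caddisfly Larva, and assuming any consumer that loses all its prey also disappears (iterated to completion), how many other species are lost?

Remove Caddisfly Larva.
Round 1: Hellgrammite (all prey gone) → extinct.
No further losses. Total secondary extinctions: 1.

1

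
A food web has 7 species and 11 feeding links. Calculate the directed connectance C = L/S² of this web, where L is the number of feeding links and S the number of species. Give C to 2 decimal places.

C = 0.22

The web has S = 7 species and L = 11 feeding links.
C = L / S² = 11 / 49 = 0.2245 ≈ 0.22.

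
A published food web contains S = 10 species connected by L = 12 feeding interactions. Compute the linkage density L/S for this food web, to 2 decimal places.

L/S = 1.20

There are L = 12 links among S = 10 species.
L/S = 12/10 = 1.2000 ≈ 1.20.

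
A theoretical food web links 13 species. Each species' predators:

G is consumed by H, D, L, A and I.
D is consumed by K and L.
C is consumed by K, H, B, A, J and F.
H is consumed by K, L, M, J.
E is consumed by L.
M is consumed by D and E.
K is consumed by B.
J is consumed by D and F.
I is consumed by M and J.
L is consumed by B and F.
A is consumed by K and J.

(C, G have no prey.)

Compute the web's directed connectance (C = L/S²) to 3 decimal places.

C = 0.172

The web has S = 13 species and L = 29 feeding links.
C = L / S² = 29 / 169 = 0.1716 ≈ 0.172.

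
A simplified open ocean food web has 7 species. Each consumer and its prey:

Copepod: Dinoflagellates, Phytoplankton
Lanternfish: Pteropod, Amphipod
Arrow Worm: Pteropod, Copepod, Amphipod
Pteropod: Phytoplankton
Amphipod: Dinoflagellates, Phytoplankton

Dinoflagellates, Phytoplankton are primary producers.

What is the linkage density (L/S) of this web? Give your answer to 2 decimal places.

There are L = 10 links among S = 7 species.
L/S = 10/7 = 1.4286 ≈ 1.43.

L/S = 1.43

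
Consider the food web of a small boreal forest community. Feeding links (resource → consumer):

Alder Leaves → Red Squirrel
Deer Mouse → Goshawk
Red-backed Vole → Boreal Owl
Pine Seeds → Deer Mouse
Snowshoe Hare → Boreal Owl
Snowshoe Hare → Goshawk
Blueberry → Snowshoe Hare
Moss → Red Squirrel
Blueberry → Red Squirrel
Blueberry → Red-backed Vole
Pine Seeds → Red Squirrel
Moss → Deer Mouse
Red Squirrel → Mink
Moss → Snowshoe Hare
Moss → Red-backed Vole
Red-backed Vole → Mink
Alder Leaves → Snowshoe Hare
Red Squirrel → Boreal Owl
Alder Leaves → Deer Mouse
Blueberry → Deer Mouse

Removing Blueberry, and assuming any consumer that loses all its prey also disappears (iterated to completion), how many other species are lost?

Remove Blueberry.
Every predator of it retains at least one other prey: Snowshoe Hare still has Moss, Alder Leaves; Deer Mouse still has Pine Seeds, Moss, Alder Leaves; Red Squirrel still has Pine Seeds, Moss, Alder Leaves; Red-backed Vole still has Moss.
No consumer loses all prey, so no secondary extinctions occur.

0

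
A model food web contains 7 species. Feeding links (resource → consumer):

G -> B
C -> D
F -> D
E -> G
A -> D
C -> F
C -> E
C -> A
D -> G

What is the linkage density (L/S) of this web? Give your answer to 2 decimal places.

There are L = 9 links among S = 7 species.
L/S = 9/7 = 1.2857 ≈ 1.29.

L/S = 1.29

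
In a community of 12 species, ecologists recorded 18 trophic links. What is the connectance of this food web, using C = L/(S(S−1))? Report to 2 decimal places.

C = 0.14

The web has S = 12 species and L = 18 feeding links.
C = L / (S(S−1)) = 18 / 132 = 0.1364 ≈ 0.14.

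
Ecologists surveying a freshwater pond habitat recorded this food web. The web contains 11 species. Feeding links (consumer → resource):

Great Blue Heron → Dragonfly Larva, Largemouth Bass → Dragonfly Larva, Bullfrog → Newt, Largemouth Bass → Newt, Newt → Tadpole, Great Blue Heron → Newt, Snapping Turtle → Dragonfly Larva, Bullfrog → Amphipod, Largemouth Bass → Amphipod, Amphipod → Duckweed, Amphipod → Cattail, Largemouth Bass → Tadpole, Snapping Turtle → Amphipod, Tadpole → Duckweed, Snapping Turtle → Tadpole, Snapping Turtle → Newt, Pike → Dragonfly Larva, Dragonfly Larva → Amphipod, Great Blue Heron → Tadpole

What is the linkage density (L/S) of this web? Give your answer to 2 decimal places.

L/S = 1.73

There are L = 19 links among S = 11 species.
L/S = 19/11 = 1.7273 ≈ 1.73.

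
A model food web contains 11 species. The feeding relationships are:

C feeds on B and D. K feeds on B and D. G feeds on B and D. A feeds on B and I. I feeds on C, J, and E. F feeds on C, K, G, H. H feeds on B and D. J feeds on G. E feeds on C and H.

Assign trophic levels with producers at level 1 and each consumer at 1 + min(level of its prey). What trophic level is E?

Trophic level 3

B is a producer → level 1.
H eats B → level 2.
E eats H → level 3.
No prey of E is below level 2, so 3 is the minimum.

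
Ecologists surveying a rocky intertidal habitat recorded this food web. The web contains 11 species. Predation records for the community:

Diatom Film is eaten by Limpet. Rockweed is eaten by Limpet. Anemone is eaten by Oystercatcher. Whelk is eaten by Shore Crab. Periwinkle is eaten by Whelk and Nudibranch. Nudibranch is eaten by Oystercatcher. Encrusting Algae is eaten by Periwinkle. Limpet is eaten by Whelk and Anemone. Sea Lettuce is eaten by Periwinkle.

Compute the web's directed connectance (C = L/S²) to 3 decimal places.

The web has S = 11 species and L = 11 feeding links.
C = L / S² = 11 / 121 = 0.0909 ≈ 0.091.

C = 0.091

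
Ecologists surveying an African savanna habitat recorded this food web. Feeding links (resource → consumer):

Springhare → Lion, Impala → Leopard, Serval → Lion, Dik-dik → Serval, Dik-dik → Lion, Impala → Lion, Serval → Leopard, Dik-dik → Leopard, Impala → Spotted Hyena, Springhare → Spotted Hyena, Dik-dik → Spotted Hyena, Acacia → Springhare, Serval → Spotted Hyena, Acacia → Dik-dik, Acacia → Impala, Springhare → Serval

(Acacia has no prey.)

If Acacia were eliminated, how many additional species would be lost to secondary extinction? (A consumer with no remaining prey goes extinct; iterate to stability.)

7

Remove Acacia.
Round 1: Dik-dik (all prey gone), Impala (all prey gone), Springhare (all prey gone) → extinct.
Round 2: Serval (all prey gone) → extinct.
Round 3: Spotted Hyena (all prey gone), Lion (all prey gone), Leopard (all prey gone) → extinct.
No further losses. Total secondary extinctions: 7.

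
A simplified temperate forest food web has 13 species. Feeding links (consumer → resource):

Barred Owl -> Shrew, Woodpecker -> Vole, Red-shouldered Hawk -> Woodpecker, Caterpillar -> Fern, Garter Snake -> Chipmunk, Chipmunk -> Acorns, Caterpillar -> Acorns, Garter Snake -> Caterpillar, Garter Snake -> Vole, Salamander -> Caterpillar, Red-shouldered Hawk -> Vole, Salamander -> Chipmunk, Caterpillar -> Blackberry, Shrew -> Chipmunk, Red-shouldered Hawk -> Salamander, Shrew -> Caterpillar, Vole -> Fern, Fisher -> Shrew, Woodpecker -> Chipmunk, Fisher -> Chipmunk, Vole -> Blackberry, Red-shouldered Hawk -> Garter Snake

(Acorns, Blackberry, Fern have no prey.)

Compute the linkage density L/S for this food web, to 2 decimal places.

There are L = 22 links among S = 13 species.
L/S = 22/13 = 1.6923 ≈ 1.69.

L/S = 1.69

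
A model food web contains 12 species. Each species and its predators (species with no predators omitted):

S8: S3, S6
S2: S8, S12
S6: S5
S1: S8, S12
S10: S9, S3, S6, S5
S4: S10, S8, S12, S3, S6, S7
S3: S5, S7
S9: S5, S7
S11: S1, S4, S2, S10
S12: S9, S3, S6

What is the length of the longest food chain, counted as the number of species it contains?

One longest chain: S11 → S4 → S10 → S3 → S5.
It has 5 species and 4 links.

5 species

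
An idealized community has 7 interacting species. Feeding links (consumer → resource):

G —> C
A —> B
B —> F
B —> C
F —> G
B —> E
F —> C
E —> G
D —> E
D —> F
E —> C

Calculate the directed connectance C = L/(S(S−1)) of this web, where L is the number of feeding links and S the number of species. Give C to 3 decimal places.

The web has S = 7 species and L = 11 feeding links.
C = L / (S(S−1)) = 11 / 42 = 0.2619 ≈ 0.262.

C = 0.262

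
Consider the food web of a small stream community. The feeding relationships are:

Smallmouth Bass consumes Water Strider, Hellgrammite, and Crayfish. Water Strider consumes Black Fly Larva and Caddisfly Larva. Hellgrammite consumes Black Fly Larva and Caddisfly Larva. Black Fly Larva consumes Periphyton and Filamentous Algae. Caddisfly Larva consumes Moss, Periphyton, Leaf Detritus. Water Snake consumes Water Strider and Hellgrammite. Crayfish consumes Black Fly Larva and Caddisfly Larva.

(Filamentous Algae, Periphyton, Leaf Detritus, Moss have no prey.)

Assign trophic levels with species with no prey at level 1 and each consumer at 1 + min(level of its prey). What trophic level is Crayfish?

Filamentous Algae has no prey (basal) → level 1.
Black Fly Larva eats Filamentous Algae → level 2.
Crayfish eats Black Fly Larva → level 3.
No prey of Crayfish is below level 2, so 3 is the minimum.

Trophic level 3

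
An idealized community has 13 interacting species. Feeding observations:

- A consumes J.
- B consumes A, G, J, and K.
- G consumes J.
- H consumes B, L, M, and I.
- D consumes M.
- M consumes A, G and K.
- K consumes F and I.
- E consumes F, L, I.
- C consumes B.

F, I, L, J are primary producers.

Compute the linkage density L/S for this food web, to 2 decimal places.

L/S = 1.54

There are L = 20 links among S = 13 species.
L/S = 20/13 = 1.5385 ≈ 1.54.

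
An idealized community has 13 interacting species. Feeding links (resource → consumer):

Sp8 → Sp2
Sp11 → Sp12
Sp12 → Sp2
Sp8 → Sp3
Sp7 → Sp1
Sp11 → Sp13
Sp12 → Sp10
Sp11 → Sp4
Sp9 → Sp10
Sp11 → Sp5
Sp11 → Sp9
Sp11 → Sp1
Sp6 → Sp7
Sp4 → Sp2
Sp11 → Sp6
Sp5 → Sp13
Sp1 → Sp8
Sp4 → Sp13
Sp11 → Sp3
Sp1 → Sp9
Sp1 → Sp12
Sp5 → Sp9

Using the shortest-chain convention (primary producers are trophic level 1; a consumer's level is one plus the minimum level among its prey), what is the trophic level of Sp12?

Trophic level 2

Sp11 is a producer → level 1.
Sp12 eats Sp11 → level 2.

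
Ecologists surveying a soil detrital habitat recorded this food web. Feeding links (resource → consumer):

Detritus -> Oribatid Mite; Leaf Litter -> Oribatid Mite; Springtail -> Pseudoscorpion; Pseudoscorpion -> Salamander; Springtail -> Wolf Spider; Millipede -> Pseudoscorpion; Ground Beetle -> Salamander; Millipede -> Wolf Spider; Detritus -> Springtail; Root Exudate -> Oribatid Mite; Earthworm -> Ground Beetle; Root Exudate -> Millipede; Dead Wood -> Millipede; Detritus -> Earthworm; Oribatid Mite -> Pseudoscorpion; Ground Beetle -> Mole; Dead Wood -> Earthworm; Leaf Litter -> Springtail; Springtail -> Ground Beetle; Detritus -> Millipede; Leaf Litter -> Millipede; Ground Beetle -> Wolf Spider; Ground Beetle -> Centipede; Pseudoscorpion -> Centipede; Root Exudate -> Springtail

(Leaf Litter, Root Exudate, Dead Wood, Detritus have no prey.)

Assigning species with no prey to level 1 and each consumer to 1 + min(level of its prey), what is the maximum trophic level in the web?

4

Basal resources (level 1): Leaf Litter, Root Exudate, Dead Wood, Detritus.
Following each consumer down to its lowest-level prey: Leaf Litter → Springtail → Pseudoscorpion → Salamander (levels 1 through 4).
All prey of Salamander (Pseudoscorpion 3, Ground Beetle 3) are at level 3 or above, so Salamander is at level 1 + 3 = 4.
Every consumer has at least one prey at level 3 or below, so none exceeds level 4.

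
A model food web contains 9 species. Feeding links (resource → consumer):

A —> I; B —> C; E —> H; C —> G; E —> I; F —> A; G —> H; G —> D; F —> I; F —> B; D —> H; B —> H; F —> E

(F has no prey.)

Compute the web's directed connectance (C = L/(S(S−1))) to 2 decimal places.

The web has S = 9 species and L = 13 feeding links.
C = L / (S(S−1)) = 13 / 72 = 0.1806 ≈ 0.18.

C = 0.18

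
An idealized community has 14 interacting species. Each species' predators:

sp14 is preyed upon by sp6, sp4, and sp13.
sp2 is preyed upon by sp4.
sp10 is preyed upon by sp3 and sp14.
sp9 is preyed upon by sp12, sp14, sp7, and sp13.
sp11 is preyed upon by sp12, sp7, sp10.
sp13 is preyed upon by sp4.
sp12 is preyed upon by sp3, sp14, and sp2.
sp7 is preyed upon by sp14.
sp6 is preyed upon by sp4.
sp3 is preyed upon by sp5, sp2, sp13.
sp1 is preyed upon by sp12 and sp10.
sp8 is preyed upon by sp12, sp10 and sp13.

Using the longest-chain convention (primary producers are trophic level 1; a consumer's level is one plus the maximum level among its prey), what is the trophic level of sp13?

sp11 is a producer → level 1.
sp10 eats sp11 (level 1); other prey at levels: sp8 1, sp1 1 → level 2.
sp3 eats sp10 (level 2); other prey at levels: sp12 2 → level 3.
sp13 eats sp3 (level 3); other prey at levels: sp9 1, sp8 1, sp14 3 → level 4.

Trophic level 4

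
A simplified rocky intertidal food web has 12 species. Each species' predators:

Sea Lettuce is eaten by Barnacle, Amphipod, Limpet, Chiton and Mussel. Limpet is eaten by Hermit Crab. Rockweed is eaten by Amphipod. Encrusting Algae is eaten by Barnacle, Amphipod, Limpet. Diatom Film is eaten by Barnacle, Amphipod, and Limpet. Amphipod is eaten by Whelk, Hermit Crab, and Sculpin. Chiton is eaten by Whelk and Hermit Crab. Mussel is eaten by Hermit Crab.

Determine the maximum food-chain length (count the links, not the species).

2 links

One longest chain: Diatom Film → Amphipod → Sculpin.
It has 3 species and 2 links.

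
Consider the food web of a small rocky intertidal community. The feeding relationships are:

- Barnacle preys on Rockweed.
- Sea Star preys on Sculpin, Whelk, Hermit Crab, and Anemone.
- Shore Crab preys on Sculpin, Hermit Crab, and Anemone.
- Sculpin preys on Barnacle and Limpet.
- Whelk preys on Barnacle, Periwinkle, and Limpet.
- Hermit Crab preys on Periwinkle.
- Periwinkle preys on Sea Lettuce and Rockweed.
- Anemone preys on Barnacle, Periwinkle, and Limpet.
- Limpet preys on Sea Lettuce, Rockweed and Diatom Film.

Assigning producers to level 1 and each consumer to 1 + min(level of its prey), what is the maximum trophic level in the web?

4

Producers (level 1): Diatom Film, Rockweed, Sea Lettuce.
Following each consumer down to its lowest-level prey: Rockweed → Periwinkle → Anemone → Sea Star (levels 1 through 4).
All prey of Sea Star (Anemone 3, Sculpin 3, Whelk 3, Hermit Crab 3) are at level 3 or above, so Sea Star is at level 1 + 3 = 4.
Every consumer has at least one prey at level 3 or below, so none exceeds level 4.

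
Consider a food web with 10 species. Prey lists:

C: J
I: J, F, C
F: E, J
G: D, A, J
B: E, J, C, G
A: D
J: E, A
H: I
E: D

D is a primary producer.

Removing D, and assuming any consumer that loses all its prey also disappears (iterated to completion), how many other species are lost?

Remove D.
Round 1: E (all prey gone), A (all prey gone) → extinct.
Round 2: J (all prey gone) → extinct.
Round 3: F (all prey gone), C (all prey gone), G (all prey gone) → extinct.
Round 4: I (all prey gone), B (all prey gone) → extinct.
Round 5: H (all prey gone) → extinct.
No further losses. Total secondary extinctions: 9.

9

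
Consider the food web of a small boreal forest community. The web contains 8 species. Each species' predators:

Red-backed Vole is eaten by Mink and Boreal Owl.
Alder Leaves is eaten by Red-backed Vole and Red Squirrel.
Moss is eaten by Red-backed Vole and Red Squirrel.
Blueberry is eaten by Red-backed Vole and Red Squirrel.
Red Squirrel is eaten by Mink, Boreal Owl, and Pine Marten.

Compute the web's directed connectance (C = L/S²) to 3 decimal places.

C = 0.172

The web has S = 8 species and L = 11 feeding links.
C = L / S² = 11 / 64 = 0.1719 ≈ 0.172.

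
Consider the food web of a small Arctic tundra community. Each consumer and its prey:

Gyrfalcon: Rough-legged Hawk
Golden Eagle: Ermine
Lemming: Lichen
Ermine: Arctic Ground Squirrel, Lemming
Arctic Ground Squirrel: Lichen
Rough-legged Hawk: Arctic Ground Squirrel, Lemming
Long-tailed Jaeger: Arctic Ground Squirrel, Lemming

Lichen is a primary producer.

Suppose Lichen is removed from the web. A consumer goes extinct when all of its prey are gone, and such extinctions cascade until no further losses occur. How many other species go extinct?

Remove Lichen.
Round 1: Arctic Ground Squirrel (all prey gone), Lemming (all prey gone) → extinct.
Round 2: Ermine (all prey gone), Long-tailed Jaeger (all prey gone), Rough-legged Hawk (all prey gone) → extinct.
Round 3: Golden Eagle (all prey gone), Gyrfalcon (all prey gone) → extinct.
No further losses. Total secondary extinctions: 7.

7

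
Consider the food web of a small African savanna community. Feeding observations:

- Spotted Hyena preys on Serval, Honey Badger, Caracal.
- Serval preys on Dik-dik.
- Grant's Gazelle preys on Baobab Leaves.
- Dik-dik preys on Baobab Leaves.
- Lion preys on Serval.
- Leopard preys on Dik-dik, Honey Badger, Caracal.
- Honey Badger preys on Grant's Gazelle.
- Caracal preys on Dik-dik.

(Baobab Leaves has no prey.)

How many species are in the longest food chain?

One longest chain: Baobab Leaves → Dik-dik → Caracal → Spotted Hyena.
It has 4 species and 3 links.

4 species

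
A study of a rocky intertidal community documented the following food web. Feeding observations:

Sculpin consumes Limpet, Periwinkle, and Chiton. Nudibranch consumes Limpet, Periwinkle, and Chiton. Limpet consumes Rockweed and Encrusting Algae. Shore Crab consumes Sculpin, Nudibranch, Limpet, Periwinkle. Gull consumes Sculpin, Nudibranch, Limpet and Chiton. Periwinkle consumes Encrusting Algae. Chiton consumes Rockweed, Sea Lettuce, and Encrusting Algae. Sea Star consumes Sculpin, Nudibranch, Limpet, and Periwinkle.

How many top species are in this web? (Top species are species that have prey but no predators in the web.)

3

Top species (has prey, but nothing eats it): Shore Crab, Gull, Sea Star.
Count: 3.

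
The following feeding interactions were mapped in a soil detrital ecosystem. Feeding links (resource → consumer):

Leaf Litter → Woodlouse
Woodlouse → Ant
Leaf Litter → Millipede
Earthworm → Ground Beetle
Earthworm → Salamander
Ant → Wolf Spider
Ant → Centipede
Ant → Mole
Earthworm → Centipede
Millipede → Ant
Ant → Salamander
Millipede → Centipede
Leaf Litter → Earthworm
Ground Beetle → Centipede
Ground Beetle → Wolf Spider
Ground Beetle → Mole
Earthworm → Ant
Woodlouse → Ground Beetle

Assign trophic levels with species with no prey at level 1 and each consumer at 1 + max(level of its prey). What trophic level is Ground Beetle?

Trophic level 3

Leaf Litter has no prey (basal) → level 1.
Woodlouse eats Leaf Litter → level 2.
Ground Beetle eats Woodlouse (level 2); other prey at levels: Earthworm 2 → level 3.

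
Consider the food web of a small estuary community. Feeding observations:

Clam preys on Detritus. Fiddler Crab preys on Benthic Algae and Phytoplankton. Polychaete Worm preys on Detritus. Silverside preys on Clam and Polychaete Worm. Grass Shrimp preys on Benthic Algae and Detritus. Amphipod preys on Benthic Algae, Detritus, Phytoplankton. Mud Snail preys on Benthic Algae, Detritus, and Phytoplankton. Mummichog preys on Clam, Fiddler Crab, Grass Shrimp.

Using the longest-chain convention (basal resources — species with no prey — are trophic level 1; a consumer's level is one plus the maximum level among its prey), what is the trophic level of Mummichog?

Phytoplankton has no prey (basal) → level 1.
Fiddler Crab eats Phytoplankton (level 1); other prey at levels: Benthic Algae 1 → level 2.
Mummichog eats Fiddler Crab (level 2); other prey at levels: Grass Shrimp 2, Clam 2 → level 3.

Trophic level 3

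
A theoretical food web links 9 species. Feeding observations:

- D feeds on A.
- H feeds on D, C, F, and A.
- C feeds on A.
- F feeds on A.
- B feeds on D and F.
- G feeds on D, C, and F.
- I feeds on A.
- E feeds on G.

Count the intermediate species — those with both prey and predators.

4

Intermediate species (has both prey and predators): F, C, D, G.
Count: 4.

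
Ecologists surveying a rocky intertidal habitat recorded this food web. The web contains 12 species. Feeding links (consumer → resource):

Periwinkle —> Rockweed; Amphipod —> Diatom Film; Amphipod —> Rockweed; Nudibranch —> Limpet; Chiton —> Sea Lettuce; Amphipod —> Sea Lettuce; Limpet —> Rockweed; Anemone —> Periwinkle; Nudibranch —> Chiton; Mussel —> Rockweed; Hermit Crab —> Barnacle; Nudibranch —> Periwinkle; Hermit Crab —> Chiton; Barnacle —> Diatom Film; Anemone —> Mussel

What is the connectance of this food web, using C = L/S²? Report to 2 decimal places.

The web has S = 12 species and L = 15 feeding links.
C = L / S² = 15 / 144 = 0.1042 ≈ 0.10.

C = 0.10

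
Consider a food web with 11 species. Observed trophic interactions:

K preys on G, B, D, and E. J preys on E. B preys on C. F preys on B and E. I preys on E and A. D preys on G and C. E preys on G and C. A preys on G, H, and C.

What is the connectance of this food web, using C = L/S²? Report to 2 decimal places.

C = 0.14

The web has S = 11 species and L = 17 feeding links.
C = L / S² = 17 / 121 = 0.1405 ≈ 0.14.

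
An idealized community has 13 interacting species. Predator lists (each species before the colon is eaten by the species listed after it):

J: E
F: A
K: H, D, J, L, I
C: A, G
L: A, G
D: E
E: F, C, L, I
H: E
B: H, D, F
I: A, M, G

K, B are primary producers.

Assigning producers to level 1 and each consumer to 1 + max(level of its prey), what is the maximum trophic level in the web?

5

Producers (level 1): K, B.
K → H → E → L → A gives A level 5.
No species has a prey at level 5, so no species reaches level 6.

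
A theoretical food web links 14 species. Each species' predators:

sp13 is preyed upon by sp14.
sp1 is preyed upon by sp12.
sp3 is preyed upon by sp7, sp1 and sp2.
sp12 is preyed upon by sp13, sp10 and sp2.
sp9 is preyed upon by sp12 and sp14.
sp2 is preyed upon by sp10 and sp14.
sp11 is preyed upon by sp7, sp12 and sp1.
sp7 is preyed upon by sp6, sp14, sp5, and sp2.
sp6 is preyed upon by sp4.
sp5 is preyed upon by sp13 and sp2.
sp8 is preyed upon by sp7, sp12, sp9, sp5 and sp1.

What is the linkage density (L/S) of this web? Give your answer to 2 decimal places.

There are L = 27 links among S = 14 species.
L/S = 27/14 = 1.9286 ≈ 1.93.

L/S = 1.93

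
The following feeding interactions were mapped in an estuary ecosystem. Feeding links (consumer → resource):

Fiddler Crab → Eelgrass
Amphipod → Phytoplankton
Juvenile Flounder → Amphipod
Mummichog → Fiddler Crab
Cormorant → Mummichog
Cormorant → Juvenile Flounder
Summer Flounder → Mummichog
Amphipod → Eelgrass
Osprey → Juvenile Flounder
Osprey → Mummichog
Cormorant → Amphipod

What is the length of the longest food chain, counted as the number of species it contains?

One longest chain: Phytoplankton → Amphipod → Juvenile Flounder → Osprey.
It has 4 species and 3 links.

4 species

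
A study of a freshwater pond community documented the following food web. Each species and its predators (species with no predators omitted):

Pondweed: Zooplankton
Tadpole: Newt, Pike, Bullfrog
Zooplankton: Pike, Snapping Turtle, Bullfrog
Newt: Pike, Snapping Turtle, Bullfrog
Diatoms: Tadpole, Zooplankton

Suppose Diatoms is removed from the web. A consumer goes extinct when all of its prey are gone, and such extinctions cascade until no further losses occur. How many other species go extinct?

Remove Diatoms.
Round 1: Tadpole (all prey gone) → extinct.
Round 2: Newt (all prey gone) → extinct.
No further losses. Total secondary extinctions: 2.

2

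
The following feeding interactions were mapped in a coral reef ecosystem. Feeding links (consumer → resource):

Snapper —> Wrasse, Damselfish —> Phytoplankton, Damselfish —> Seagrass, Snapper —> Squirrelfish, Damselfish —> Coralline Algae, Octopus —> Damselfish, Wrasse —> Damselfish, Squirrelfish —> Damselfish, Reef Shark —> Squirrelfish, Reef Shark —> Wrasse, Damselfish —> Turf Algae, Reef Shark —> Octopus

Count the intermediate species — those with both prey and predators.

4

Intermediate species (has both prey and predators): Damselfish, Wrasse, Octopus, Squirrelfish.
Count: 4.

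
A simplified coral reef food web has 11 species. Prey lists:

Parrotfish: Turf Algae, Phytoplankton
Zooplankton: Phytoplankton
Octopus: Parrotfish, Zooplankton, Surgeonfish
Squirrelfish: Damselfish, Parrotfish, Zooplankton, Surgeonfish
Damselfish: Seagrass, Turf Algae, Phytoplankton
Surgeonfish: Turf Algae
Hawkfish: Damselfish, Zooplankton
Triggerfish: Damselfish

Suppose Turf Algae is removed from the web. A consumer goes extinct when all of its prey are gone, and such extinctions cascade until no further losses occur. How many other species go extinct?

Remove Turf Algae.
Round 1: Surgeonfish (all prey gone) → extinct.
No further losses. Total secondary extinctions: 1.

1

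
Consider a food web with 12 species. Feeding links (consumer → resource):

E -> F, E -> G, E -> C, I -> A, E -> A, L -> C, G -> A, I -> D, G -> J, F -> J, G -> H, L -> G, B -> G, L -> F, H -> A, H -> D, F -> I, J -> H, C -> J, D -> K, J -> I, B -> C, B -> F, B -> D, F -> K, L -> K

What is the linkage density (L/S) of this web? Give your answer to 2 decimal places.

There are L = 26 links among S = 12 species.
L/S = 26/12 = 2.1667 ≈ 2.17.

L/S = 2.17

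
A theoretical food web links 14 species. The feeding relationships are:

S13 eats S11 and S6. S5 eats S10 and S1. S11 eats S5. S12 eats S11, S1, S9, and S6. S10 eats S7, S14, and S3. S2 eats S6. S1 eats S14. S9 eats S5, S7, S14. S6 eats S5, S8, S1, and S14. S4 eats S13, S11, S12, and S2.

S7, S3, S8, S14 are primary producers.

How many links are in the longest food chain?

5 links

One longest chain: S14 → S1 → S5 → S6 → S2 → S4.
It has 6 species and 5 links.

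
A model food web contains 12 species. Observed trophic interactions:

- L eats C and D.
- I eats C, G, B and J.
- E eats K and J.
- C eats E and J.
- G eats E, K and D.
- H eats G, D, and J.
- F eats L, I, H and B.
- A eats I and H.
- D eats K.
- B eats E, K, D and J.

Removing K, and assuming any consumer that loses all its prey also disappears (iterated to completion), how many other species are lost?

Remove K.
Round 1: D (all prey gone) → extinct.
No further losses. Total secondary extinctions: 1.

1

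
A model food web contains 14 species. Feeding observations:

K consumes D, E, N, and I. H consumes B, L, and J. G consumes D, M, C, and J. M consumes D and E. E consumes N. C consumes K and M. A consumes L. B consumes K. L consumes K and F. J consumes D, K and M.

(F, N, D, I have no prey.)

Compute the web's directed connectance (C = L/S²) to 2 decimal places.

C = 0.12

The web has S = 14 species and L = 23 feeding links.
C = L / S² = 23 / 196 = 0.1173 ≈ 0.12.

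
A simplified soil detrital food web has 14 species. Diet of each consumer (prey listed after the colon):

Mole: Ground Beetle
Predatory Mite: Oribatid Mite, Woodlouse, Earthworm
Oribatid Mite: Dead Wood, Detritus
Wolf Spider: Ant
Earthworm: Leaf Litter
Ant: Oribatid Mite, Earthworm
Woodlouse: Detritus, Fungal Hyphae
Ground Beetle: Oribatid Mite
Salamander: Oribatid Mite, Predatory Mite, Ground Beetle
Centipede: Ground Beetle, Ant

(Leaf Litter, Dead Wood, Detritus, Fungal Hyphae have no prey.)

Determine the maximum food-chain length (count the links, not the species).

3 links

One longest chain: Dead Wood → Oribatid Mite → Ground Beetle → Centipede.
It has 4 species and 3 links.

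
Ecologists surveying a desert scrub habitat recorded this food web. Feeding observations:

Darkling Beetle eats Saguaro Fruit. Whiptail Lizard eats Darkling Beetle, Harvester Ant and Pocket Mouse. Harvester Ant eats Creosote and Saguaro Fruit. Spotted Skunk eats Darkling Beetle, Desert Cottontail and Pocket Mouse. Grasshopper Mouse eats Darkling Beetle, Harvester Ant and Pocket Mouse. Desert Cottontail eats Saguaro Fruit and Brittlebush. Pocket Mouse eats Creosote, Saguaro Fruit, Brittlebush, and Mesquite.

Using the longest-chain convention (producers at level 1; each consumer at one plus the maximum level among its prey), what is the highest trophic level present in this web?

3

Producers (level 1): Saguaro Fruit, Brittlebush, Mesquite, Creosote.
Saguaro Fruit → Darkling Beetle → Whiptail Lizard gives Whiptail Lizard level 3.
No species has a prey at level 3, so no species reaches level 4.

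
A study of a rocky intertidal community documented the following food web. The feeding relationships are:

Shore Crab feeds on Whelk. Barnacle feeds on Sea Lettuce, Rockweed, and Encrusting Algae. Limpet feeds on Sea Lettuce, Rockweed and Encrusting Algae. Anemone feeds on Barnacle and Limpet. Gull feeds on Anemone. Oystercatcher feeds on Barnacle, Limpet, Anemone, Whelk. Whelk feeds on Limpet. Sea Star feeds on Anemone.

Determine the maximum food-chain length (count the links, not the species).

One longest chain: Rockweed → Limpet → Whelk → Oystercatcher.
It has 4 species and 3 links.

3 links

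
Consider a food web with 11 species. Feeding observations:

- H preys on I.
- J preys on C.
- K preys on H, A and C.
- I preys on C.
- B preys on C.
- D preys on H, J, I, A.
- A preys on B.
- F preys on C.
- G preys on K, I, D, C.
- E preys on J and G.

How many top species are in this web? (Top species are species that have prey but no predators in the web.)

Top species (has prey, but nothing eats it): F, E.
Count: 2.

2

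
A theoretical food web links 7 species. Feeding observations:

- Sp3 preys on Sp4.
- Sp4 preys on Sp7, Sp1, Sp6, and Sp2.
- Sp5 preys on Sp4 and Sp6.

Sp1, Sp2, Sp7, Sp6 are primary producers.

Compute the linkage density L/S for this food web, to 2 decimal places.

L/S = 1.00

There are L = 7 links among S = 7 species.
L/S = 7/7 = 1.0000 ≈ 1.00.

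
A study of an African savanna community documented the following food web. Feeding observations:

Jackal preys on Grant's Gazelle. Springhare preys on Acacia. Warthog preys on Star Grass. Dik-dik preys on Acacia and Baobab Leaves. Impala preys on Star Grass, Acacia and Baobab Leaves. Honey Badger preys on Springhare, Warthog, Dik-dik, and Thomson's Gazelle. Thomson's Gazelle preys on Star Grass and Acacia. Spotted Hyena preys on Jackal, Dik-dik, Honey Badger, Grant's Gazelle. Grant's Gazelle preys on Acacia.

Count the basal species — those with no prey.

Basal species (no prey listed): Star Grass, Baobab Leaves, Acacia.
Count: 3.

3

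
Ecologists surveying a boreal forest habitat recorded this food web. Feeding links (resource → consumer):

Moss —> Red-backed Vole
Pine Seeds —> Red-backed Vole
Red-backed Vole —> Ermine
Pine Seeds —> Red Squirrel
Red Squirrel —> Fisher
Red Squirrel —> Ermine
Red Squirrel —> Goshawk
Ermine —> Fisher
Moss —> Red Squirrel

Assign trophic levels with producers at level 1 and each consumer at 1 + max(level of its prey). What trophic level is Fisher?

Pine Seeds is a producer → level 1.
Red-backed Vole eats Pine Seeds (level 1); other prey at levels: Moss 1 → level 2.
Ermine eats Red-backed Vole (level 2); other prey at levels: Red Squirrel 2 → level 3.
Fisher eats Ermine (level 3); other prey at levels: Red Squirrel 2 → level 4.

Trophic level 4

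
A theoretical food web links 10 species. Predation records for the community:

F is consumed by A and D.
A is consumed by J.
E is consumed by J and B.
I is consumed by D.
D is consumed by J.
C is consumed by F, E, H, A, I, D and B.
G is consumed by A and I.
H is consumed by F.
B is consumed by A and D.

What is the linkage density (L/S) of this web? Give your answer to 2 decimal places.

L/S = 1.90

There are L = 19 links among S = 10 species.
L/S = 19/10 = 1.9000 ≈ 1.90.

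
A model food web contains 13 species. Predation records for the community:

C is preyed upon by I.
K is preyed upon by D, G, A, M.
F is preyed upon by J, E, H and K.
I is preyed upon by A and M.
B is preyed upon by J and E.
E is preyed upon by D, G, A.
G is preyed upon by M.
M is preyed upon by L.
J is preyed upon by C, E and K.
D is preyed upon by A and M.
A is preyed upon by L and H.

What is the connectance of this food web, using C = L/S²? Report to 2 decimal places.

The web has S = 13 species and L = 25 feeding links.
C = L / S² = 25 / 169 = 0.1479 ≈ 0.15.

C = 0.15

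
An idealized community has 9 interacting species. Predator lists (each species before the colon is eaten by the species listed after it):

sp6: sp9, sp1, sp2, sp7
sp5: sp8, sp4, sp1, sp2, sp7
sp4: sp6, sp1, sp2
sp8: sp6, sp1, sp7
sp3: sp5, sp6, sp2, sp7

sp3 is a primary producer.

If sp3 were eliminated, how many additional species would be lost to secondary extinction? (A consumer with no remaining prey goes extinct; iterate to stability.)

8

Remove sp3.
Round 1: sp5 (all prey gone) → extinct.
Round 2: sp8 (all prey gone), sp4 (all prey gone) → extinct.
Round 3: sp6 (all prey gone) → extinct.
Round 4: sp9 (all prey gone), sp1 (all prey gone), sp2 (all prey gone), sp7 (all prey gone) → extinct.
No further losses. Total secondary extinctions: 8.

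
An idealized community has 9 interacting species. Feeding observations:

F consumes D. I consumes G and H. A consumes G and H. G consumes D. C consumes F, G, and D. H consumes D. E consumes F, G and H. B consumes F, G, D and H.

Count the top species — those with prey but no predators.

Top species (has prey, but nothing eats it): A, I, E, B, C.
Count: 5.

5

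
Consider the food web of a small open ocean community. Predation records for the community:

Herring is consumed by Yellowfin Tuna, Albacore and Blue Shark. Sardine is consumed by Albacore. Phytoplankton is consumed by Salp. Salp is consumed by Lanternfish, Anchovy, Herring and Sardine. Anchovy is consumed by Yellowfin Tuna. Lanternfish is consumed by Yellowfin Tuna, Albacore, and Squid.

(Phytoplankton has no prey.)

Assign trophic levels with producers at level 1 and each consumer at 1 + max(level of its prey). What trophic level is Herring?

Trophic level 3

Phytoplankton is a producer → level 1.
Salp eats Phytoplankton → level 2.
Herring eats Salp → level 3.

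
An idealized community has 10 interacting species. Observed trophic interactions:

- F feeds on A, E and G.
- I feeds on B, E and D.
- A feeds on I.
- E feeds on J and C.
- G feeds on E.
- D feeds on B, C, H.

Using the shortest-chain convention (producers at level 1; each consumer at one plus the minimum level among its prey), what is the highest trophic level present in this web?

3

Producers (level 1): H, B, J, C.
Following each consumer down to its lowest-level prey: J → E → G (levels 1 through 3).
All prey of G (E 2) are at level 2 or above, so G is at level 1 + 2 = 3.
Every consumer has at least one prey at level 2 or below, so none exceeds level 3.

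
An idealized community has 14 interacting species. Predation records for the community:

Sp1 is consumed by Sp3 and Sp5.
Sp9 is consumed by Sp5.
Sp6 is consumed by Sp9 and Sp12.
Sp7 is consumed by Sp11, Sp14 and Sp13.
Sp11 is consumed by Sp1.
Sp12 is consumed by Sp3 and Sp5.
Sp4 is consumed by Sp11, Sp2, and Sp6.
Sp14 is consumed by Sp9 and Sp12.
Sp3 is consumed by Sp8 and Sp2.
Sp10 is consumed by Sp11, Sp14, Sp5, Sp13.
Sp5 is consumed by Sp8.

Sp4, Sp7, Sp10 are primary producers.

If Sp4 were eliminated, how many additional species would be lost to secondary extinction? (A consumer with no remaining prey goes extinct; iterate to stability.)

Remove Sp4.
Round 1: Sp6 (all prey gone) → extinct.
No further losses. Total secondary extinctions: 1.

1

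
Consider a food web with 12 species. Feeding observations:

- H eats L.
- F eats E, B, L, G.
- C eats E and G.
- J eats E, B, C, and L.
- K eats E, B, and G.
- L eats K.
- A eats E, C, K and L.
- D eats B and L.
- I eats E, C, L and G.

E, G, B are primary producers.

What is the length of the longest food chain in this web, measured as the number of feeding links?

3 links

One longest chain: E → K → L → F.
It has 4 species and 3 links.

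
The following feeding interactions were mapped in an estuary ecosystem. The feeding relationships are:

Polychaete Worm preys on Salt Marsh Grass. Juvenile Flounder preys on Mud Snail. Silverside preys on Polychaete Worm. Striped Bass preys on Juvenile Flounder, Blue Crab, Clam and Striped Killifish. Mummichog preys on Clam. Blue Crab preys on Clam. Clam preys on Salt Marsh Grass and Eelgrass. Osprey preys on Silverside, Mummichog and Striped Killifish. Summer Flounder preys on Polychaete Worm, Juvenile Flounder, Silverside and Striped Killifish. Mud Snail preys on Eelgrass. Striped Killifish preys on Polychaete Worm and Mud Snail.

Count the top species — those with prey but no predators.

3

Top species (has prey, but nothing eats it): Summer Flounder, Osprey, Striped Bass.
Count: 3.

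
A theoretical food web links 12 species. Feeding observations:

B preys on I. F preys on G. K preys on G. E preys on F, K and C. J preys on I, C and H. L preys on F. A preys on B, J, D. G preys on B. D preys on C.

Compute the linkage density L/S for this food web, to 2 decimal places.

There are L = 15 links among S = 12 species.
L/S = 15/12 = 1.2500 ≈ 1.25.

L/S = 1.25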